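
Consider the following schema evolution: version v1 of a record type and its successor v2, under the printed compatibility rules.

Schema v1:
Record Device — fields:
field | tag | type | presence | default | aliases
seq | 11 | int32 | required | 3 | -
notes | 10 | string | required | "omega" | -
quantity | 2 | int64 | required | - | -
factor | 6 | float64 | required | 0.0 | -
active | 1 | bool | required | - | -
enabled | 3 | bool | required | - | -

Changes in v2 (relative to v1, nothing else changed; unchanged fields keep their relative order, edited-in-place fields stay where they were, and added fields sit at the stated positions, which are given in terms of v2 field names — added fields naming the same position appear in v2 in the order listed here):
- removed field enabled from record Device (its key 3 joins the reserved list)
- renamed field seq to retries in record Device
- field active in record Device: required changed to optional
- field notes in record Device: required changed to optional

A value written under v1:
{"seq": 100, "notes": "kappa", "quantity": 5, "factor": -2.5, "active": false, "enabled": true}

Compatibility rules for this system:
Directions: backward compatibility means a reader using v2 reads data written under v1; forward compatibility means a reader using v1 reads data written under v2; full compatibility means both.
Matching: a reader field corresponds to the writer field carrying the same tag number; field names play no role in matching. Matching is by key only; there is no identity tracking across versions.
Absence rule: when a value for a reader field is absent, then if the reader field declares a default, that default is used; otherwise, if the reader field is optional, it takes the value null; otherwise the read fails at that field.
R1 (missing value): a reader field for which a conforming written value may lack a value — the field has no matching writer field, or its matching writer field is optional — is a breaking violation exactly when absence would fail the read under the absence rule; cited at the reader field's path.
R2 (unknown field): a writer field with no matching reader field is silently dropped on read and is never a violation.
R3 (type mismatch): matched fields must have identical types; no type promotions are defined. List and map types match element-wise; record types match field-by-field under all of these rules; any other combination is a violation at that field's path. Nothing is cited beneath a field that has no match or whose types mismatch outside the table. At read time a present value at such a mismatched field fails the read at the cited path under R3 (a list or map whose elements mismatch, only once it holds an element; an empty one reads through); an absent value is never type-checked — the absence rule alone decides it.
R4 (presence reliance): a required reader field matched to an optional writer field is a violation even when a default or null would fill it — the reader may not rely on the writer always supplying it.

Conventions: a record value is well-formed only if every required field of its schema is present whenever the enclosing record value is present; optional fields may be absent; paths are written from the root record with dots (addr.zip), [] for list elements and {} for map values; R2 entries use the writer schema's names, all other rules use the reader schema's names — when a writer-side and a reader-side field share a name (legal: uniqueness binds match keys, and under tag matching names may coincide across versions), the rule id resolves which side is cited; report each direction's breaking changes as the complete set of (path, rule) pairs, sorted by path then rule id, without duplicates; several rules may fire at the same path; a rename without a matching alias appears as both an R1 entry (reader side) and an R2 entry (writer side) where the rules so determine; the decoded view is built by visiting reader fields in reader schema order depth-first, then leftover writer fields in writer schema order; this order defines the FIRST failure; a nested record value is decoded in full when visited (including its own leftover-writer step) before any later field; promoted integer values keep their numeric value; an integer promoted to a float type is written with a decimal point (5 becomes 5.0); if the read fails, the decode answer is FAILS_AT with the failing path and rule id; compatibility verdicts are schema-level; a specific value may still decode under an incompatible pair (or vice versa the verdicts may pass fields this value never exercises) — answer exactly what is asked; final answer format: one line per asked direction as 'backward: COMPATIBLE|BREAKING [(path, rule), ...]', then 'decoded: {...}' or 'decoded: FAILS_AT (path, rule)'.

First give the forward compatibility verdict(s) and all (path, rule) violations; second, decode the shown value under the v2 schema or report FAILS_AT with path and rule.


in Device below, arrows point writer -> reader
forward analysis of Device with v1 as reader and v2 as writer:
  seq <- retries (int32 -> int32, writer required)
  notes <- notes (string -> string, writer optional)
  quantity <- quantity (int64 -> int64, writer required)
  factor <- factor (float64 -> float64, writer required)
  active <- active (bool -> bool, writer optional)
  enabled: no writer-side match
  R1 fires at active
  R4 fires at active
  R1 fires at enabled
  R4 fires at notes
  => 4 violation(s): forward is BREAKING for Device
decoding the Device value with the v2 reader:
  retries := 100 (from writer seq)
  notes := "kappa"
  quantity := 5
  factor := -2.5
  active := false
  writer enabled: unmatched, discarded
  => decoded: {"retries": 100, "notes": "kappa", "quantity": 5, "factor": -2.5, "active": false}

forward: BREAKING [(active, R1), (active, R4), (enabled, R1), (notes, R4)]; decoded: {"retries": 100, "notes": "kappa", "quantity": 5, "factor": -2.5, "active": false}


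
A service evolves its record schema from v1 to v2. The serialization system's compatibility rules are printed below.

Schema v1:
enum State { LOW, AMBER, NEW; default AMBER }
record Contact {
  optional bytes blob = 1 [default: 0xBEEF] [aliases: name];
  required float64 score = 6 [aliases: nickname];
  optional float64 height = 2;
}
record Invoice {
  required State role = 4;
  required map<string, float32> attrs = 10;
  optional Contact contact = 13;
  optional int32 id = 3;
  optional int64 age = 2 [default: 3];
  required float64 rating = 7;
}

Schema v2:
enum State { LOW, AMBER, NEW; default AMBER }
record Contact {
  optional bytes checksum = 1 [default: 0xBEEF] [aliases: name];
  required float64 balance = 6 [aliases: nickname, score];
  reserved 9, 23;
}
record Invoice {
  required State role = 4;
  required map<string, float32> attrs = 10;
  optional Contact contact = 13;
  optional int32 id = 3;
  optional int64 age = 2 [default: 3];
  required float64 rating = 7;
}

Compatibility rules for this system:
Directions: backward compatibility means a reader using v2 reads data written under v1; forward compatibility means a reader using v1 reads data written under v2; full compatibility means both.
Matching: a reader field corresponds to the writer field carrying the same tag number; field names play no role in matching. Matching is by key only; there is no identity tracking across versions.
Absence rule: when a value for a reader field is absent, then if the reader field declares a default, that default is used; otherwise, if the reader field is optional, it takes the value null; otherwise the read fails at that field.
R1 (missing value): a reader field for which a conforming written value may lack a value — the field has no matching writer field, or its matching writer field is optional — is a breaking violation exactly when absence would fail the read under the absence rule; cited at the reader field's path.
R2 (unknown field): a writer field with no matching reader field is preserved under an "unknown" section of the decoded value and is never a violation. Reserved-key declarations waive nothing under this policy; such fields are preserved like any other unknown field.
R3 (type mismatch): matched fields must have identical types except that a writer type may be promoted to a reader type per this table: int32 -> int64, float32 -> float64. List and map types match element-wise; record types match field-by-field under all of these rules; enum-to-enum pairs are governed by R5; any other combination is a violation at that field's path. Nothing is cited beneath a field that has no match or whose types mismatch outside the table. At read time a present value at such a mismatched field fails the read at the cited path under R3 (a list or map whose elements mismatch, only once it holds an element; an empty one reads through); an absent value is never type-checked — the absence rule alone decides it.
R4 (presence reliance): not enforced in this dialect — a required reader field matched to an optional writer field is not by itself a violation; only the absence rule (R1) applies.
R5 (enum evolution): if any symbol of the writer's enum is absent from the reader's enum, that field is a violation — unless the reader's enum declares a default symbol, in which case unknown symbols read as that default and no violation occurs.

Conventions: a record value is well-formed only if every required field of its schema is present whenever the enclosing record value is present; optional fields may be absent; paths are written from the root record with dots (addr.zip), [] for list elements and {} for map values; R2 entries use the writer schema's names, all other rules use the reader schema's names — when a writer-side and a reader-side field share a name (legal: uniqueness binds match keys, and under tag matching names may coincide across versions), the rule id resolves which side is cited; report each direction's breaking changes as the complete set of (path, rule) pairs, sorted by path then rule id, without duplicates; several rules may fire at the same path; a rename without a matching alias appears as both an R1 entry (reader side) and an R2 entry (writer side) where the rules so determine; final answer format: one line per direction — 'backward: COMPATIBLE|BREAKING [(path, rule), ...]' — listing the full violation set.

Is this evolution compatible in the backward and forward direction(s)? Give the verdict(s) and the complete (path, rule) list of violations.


the writer's type comes first in each Invoice pair
checking backward for Invoice: reader v2 against writer v1:
  State -> State, writer required: role aligns to role
  map<string, float32> -> map<string, float32>, writer required: attrs aligns to attrs
  Contact -> Contact, writer optional: contact aligns to contact
  int32 -> int32, writer optional: id aligns to id
  int64 -> int64, writer optional: age aligns to age
  float64 -> float64, writer required: rating aligns to rating
  bytes -> bytes, writer optional: contact.checksum aligns to contact.blob
  float64 -> float64, writer required: contact.balance aligns to contact.score
  contact.height (writer side), unknown to reader
  nothing fires on Invoice: backward is COMPATIBLE
checking forward for Invoice: reader v1 against writer v2:
  State -> State, writer required: role aligns to role
  map<string, float32> -> map<string, float32>, writer required: attrs aligns to attrs
  Contact -> Contact, writer optional: contact aligns to contact
  int32 -> int32, writer optional: id aligns to id
  int64 -> int64, writer optional: age aligns to age
  float64 -> float64, writer required: rating aligns to rating
  bytes -> bytes, writer optional: contact.blob aligns to contact.checksum
  float64 -> float64, writer required: contact.score aligns to contact.balance
  no writer field matches reader contact.height
  nothing fires on Invoice: forward is COMPATIBLE

backward: COMPATIBLE []; forward: COMPATIBLE []


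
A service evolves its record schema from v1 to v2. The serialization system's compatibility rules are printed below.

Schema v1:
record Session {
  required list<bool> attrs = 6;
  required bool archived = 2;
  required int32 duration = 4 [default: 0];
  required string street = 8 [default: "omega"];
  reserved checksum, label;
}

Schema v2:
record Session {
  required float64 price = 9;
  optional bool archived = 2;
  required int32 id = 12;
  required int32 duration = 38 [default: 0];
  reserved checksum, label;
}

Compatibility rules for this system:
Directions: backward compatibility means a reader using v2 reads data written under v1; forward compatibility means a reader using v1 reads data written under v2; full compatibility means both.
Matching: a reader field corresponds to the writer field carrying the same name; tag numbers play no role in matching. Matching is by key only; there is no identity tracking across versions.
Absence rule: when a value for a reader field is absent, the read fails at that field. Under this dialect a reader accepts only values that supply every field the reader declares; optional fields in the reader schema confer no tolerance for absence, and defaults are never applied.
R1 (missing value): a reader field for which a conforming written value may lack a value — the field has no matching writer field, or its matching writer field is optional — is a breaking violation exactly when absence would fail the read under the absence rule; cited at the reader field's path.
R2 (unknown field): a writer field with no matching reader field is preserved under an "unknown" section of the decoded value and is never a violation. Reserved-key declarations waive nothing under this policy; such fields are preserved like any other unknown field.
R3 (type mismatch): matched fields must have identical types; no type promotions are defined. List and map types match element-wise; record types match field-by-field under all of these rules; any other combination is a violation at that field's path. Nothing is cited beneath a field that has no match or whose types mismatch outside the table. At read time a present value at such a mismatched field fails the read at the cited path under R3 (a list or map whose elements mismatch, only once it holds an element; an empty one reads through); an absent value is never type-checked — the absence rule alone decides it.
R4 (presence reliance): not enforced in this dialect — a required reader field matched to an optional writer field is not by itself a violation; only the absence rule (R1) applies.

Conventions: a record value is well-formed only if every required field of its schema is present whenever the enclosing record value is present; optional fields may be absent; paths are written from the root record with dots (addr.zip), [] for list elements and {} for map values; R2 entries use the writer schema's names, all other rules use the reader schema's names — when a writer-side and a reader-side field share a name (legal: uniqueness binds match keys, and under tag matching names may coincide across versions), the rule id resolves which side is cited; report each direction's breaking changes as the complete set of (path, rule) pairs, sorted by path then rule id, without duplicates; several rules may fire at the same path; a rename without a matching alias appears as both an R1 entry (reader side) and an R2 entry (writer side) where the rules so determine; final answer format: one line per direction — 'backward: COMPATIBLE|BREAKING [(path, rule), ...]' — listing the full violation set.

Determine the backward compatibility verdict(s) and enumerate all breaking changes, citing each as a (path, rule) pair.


arrows below run writer -> reader for Session
backward on Session — v2 reading data written by v1:
  no writer field matches reader price
  archived: paired with writer archived (bool -> bool; writer required)
  no writer field matches reader id
  duration: paired with writer duration (int32 -> int32; writer required)
  writer attrs: unknown to reader
  writer street: unknown to reader
  violation R1 at id
  violation R1 at price
  => backward: BREAKING (2)
diffs on Session not affecting the asked answer:
  field duration in record Session: tag 4 changed to 38 -> fires no rule on Session, leaving the asked answer as it is
  removed field attrs from record Session -> fires only in the forward direction of Session, which is not asked here
  removed field street from record Session -> fires only in the forward direction of Session, which is not asked here
  field archived in record Session: required changed to optional -> fires only in the forward direction of Session, which is not asked here

backward: BREAKING [(id, R1), (price, R1)]


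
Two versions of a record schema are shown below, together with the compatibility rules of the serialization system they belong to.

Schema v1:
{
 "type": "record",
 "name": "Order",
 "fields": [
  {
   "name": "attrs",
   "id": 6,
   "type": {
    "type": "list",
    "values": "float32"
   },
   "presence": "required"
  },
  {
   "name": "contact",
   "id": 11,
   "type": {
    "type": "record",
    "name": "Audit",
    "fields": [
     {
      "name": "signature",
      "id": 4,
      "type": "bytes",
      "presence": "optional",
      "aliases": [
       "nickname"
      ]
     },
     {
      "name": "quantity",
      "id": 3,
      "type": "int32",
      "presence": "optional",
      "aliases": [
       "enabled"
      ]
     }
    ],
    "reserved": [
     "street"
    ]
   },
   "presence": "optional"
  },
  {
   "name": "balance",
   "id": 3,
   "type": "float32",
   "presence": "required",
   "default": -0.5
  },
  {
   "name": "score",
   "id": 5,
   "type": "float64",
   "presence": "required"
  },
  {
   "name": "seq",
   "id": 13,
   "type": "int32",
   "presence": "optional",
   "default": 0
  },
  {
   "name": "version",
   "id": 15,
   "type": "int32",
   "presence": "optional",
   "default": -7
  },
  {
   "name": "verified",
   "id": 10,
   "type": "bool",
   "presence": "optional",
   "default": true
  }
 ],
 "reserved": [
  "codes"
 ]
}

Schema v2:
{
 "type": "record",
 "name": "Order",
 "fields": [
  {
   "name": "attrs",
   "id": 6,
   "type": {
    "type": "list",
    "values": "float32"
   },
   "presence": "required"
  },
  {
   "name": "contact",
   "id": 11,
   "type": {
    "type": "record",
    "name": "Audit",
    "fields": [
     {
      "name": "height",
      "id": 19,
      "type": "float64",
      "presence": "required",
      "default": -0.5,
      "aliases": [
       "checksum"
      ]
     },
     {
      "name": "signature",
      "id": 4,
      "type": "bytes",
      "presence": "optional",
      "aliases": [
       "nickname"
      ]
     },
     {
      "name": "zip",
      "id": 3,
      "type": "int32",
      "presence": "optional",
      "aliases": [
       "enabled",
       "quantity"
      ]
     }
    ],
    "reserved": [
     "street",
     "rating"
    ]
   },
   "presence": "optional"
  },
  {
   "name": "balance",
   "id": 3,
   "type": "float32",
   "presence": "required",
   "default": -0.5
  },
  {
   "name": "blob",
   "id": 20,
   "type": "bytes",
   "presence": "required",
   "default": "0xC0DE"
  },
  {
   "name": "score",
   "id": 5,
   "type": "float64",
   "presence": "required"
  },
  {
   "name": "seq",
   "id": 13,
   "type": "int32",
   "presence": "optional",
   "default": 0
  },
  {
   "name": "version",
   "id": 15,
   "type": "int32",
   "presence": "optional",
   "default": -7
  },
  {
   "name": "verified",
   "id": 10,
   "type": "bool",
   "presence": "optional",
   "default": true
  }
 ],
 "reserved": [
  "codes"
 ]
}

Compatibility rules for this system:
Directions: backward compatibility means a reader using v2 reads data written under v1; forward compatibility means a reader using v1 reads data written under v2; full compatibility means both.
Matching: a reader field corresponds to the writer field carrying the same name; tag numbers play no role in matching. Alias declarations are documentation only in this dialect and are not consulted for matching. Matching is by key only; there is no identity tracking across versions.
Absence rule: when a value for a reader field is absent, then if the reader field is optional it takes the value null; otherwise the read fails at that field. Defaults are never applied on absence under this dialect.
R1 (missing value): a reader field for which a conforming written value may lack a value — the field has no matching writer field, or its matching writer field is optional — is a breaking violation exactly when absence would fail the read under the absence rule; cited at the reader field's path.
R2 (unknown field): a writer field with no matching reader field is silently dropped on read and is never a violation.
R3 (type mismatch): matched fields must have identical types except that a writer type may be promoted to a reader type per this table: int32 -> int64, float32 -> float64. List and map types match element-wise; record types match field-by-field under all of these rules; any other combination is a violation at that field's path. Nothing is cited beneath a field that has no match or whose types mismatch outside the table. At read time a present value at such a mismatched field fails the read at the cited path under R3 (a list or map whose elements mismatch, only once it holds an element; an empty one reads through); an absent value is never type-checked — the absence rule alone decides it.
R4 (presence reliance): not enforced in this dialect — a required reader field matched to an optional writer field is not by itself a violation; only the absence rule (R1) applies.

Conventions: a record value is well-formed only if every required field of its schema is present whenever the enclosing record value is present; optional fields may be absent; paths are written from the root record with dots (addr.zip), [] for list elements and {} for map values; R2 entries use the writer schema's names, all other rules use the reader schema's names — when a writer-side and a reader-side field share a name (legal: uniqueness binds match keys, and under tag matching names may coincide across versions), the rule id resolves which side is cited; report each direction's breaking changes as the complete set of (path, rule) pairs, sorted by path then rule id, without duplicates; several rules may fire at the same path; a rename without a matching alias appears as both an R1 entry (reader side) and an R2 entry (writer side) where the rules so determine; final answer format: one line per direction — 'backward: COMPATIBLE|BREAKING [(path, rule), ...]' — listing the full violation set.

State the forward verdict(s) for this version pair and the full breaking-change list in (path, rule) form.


forward: COMPATIBLE []

in Order below, arrows point writer -> reader
forward on Order — v1 reading data written by v2:
  list<float32> -> list<float32>, writer required: attrs aligns to attrs
  Audit -> Audit, writer optional: contact aligns to contact
  float32 -> float32, writer required: balance aligns to balance
  float64 -> float64, writer required: score aligns to score
  int32 -> int32, writer optional: seq aligns to seq
  int32 -> int32, writer optional: version aligns to version
  bool -> bool, writer optional: verified aligns to verified
  writer field blob has no reader counterpart
  bytes -> bytes, writer optional: contact.signature aligns to contact.signature
  contact.quantity: no writer match
  writer field contact.height has no reader counterpart
  writer field contact.zip has no reader counterpart
  nothing fires on Order: forward is COMPATIBLE
the other Order changes do not affect what is asked:
  added field height to record Audit: required float64, tag 19, default -0.5 (in v2 it sits immediately before signature) -> affects backward compatibility only, which is not asked
  added field blob to record Order: required bytes, tag 20, default 0xC0DE (in v2 it sits immediately before score) -> affects backward compatibility only, which is not asked
  renamed field quantity to zip in record Audit (alias quantity declared on the renamed field) -> triggers nothing under Order's printed rules — same verdict


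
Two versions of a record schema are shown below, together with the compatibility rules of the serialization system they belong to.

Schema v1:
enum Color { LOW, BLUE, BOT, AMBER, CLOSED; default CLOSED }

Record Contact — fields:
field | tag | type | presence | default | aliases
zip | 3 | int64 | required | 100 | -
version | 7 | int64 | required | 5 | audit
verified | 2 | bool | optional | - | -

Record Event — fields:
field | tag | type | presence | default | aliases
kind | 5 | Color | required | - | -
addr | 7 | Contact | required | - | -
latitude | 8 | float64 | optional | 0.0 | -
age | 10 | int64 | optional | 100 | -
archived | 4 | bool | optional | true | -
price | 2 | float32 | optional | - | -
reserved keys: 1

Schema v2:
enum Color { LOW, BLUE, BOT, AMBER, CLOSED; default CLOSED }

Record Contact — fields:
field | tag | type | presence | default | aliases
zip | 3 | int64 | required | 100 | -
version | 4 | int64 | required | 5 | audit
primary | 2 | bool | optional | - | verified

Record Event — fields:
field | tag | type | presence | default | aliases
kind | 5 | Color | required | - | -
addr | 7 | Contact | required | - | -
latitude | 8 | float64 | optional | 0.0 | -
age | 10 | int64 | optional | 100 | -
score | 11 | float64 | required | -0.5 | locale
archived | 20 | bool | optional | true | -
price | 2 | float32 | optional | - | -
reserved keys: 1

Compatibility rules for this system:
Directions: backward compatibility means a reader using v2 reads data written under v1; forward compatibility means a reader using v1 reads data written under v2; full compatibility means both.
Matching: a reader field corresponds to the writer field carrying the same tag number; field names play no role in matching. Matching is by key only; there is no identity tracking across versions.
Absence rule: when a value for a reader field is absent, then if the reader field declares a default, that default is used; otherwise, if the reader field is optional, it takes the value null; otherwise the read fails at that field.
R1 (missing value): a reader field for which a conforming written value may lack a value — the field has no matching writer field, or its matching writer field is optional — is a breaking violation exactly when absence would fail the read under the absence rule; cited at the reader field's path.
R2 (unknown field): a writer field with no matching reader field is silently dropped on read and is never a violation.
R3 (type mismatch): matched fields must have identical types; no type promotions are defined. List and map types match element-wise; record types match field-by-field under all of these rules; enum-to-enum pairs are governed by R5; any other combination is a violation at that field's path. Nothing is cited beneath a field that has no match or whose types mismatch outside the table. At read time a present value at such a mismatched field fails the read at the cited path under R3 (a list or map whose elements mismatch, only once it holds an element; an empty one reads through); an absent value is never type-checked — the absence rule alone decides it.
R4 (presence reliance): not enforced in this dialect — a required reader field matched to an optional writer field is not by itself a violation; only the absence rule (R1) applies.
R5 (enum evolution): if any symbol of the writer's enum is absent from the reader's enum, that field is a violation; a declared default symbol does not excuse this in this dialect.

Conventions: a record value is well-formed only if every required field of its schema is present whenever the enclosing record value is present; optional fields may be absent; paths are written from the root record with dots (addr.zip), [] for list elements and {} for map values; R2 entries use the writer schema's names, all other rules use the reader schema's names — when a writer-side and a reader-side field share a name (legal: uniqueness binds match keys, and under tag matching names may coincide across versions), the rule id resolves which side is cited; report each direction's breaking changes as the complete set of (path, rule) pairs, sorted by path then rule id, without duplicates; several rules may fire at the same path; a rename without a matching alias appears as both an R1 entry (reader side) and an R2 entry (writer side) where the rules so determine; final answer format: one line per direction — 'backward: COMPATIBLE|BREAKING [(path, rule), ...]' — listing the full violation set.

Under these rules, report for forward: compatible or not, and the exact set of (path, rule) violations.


forward: COMPATIBLE []

arrows below run writer -> reader for Event
forward analysis of Event with v1 as reader and v2 as writer:
  Color -> Color, writer required: kind aligns to kind
  Contact -> Contact, writer required: addr aligns to addr
  float64 -> float64, writer optional: latitude aligns to latitude
  int64 -> int64, writer optional: age aligns to age
  archived: no writer match
  float32 -> float32, writer optional: price aligns to price
  score (writer side), unknown to reader
  archived (writer side), unknown to reader
  int64 -> int64, writer required: addr.zip aligns to addr.zip
  addr.version: no writer match
  bool -> bool, writer optional: addr.verified aligns to addr.primary
  addr.version (writer side), unknown to reader
  nothing fires on Event: forward is COMPATIBLE
ruling out the remaining Event differences:
  added field score to record Event: required float64, tag 11, default -0.5 (in v2 it sits immediately before archived) -> no rule fires on it in Event's dialect; the asked verdict holds
  renamed field verified to primary in record Contact (alias verified declared on the renamed field) -> no rule fires on it in Event's dialect; the asked verdict holds
  field archived in record Event: tag 4 changed to 20 -> no rule fires on it in Event's dialect; the asked verdict holds
  field version in record Contact: tag 7 changed to 4 -> no rule fires on it in Event's dialect; the asked verdict holds


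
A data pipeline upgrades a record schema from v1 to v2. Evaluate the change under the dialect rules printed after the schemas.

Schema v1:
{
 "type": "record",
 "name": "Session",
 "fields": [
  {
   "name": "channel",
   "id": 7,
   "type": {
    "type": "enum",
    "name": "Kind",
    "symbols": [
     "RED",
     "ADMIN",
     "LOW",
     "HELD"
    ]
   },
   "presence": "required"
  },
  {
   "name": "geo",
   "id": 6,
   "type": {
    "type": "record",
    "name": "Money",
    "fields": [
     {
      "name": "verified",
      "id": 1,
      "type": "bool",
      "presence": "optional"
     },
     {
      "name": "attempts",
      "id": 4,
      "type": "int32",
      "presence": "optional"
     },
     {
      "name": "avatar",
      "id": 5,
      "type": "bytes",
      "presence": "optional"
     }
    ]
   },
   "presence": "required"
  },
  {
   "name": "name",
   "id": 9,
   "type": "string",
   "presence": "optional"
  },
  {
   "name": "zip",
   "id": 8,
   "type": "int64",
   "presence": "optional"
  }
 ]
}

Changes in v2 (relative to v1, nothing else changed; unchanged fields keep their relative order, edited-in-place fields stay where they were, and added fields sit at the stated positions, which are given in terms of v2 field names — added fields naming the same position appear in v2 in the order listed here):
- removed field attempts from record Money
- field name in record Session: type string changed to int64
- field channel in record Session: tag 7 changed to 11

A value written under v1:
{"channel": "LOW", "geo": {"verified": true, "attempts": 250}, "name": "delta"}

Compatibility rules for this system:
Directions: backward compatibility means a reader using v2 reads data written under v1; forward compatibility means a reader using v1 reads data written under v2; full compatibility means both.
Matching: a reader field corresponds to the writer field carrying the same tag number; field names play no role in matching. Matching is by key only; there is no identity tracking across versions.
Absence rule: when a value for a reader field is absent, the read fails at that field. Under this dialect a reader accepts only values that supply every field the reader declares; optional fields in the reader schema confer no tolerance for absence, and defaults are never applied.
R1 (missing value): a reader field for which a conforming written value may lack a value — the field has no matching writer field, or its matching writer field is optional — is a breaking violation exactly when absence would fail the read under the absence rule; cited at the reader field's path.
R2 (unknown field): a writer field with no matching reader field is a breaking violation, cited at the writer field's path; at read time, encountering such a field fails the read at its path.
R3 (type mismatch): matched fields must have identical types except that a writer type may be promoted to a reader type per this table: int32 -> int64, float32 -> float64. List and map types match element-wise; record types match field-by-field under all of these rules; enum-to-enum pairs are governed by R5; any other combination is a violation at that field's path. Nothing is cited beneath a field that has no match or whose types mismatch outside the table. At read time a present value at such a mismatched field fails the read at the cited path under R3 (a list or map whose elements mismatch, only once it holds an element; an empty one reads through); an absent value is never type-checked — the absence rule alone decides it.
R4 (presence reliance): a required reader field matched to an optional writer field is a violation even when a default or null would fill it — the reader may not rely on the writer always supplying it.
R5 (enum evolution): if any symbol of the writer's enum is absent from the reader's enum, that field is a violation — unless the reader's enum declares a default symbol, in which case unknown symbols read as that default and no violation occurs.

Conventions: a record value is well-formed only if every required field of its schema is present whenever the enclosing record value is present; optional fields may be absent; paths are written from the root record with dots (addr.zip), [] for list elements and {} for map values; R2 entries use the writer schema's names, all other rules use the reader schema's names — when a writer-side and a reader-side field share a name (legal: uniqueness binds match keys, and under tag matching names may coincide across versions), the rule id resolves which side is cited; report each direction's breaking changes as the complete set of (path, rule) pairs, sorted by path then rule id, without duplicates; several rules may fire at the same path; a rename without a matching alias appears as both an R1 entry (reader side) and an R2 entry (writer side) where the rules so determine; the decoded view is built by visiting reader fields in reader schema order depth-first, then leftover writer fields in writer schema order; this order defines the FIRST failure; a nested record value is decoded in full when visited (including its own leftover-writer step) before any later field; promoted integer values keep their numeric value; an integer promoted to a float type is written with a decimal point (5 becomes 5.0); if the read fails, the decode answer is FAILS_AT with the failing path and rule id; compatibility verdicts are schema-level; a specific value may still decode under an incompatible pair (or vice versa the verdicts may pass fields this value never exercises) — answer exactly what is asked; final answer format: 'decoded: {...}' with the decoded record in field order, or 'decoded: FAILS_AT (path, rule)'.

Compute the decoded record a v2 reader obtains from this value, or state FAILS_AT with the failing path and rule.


decoded: FAILS_AT (channel, R1)

each type pair in Session: writer, then reader
decoding the Session value with the v2 reader:
  read fails at channel under R1 (no fill)
  => FAILS_AT (channel, R1)
remaining Session differences; none change what is asked:
  removed field attempts from record Money -> matters for Session compatibility verdicts, not for this value's decode
  field name in record Session: type string changed to int64 -> matters for Session compatibility verdicts, not for this value's decode


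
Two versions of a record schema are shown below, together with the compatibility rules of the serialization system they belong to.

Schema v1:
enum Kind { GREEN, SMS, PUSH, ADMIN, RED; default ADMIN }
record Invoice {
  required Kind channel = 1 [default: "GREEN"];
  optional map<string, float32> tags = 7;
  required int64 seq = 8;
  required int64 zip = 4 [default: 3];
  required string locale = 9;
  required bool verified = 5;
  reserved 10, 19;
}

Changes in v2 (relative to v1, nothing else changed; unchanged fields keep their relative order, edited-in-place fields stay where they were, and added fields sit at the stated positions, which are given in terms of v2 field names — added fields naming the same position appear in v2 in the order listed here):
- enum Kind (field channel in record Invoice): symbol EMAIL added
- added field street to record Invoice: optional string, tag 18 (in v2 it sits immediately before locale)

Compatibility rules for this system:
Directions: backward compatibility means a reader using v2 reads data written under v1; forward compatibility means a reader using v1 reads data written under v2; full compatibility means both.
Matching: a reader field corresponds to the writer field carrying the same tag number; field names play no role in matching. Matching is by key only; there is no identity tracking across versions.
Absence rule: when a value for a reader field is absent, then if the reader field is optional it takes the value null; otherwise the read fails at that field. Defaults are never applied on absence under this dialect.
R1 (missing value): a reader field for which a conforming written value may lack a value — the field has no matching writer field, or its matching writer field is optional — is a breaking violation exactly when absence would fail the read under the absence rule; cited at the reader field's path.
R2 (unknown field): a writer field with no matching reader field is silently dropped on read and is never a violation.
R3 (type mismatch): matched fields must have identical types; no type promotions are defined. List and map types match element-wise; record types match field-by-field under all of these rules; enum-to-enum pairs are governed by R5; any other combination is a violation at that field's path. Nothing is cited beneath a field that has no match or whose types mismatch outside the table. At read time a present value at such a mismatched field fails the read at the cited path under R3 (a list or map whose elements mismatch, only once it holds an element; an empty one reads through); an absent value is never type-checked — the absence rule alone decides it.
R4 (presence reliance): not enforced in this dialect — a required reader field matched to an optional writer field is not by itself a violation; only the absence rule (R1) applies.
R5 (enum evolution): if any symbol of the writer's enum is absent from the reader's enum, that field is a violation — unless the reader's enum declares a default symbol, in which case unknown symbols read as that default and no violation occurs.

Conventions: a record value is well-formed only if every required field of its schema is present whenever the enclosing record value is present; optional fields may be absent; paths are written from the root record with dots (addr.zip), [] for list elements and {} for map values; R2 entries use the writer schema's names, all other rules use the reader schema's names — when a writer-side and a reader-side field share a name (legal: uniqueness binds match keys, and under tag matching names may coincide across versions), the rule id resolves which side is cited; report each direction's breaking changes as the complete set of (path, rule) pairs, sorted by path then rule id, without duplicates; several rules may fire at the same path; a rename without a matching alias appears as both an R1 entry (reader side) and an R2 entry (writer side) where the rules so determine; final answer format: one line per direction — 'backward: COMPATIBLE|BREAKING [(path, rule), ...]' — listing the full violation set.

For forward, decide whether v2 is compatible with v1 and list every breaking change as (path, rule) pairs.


in Invoice below, arrows point writer -> reader
forward analysis of Invoice with v1 as reader and v2 as writer:
  channel: Kind -> Kind, writer required; from channel
  tags: map<string, float32> -> map<string, float32>, writer optional; from tags
  seq: int64 -> int64, writer required; from seq
  zip: int64 -> int64, writer required; from zip
  locale: string -> string, writer required; from locale
  verified: bool -> bool, writer required; from verified
  street (writer side), unknown to reader
  nothing fires on Invoice: forward is COMPATIBLE
the rest of the Invoice diff is inert for this question:
  enum Kind (field channel in record Invoice): symbol EMAIL added -> triggers nothing under Invoice's printed rules — same verdict
  added field street to record Invoice: optional string, tag 18 (in v2 it sits immediately before locale) -> triggers nothing under Invoice's printed rules — same verdict

forward: COMPATIBLE []
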